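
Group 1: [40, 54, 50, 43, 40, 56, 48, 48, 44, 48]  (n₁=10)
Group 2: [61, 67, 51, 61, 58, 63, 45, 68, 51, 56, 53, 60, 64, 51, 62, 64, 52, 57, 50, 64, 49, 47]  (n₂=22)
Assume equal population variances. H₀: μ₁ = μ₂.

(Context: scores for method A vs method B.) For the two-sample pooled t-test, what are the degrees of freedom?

df = n₁ + n₂ − 2 = 10 + 22 − 2 = 30

degrees of freedom = 30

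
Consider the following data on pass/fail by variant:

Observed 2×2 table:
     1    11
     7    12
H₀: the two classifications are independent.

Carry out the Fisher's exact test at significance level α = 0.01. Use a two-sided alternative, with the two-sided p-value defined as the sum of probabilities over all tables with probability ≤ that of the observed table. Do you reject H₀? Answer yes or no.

reject H₀: no

Margins: r₁=12, r₂=19, c₁=8, c₂=23, n=31
p_obs = C(12,1)·C(19,7)/C(31,8); sum pmf over tables with pmf ≤ p_obs
p-value (two-sided) = 0.10823
At α=0.01: p ≥ α → fail to reject H₀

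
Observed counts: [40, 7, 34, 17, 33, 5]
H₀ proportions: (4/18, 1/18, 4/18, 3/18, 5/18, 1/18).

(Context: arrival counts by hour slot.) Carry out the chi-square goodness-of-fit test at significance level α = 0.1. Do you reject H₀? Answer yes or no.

n = 136; E_i = n·p_i = [30.22, 7.56, 30.22, 22.67, 37.78, 7.56]
χ² = (40−30.22)²/30.22 + (7−7.56)²/7.56 + (34−30.22)²/30.22 + (17−22.67)²/22.67 + (33−37.78)²/37.78 + (5−7.56)²/7.56 = 6.5618
df = 5
p-value (upper-tail) = 0.25532
At α=0.1: p ≥ α → fail to reject H₀

reject H₀: no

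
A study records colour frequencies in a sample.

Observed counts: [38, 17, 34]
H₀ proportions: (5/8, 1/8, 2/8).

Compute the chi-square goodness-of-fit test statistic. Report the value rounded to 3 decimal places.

test statistic = 14.892

n = 89; E_i = n·p_i = [55.62, 11.12, 22.25]
χ² = (38−55.62)²/55.62 + (17−11.12)²/11.12 + (34−22.25)²/22.25 = 14.8921
df = 2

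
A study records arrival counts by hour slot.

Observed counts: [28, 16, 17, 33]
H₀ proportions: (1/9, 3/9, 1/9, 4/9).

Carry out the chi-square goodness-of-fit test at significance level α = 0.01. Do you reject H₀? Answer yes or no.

n = 94; E_i = n·p_i = [10.44, 31.33, 10.44, 41.78]
χ² = (28−10.44)²/10.44 + (16−31.33)²/31.33 + (17−10.44)²/10.44 + (33−41.78)²/41.78 = 42.9707
df = 3
p-value (upper-tail) = 0.00000
At α=0.01: p < α → reject H₀

reject H₀: yes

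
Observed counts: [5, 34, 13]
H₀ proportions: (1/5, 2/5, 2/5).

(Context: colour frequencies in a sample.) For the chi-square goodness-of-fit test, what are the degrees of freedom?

df = k − 1 = 3 − 1 = 2

degrees of freedom = 2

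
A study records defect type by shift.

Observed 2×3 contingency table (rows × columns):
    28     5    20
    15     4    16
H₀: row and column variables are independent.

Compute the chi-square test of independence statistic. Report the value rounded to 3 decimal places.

Row totals [53, 35], col totals [43, 9, 36], n=88
χ² = (28−25.90)²/25.90 + (5−5.42)²/5.42 + (20−21.68)²/21.68 + (15−17.10)²/17.10 + (4−3.58)²/3.58 + (16−14.32)²/14.32 = 0.8391
df = 2

test statistic = 0.839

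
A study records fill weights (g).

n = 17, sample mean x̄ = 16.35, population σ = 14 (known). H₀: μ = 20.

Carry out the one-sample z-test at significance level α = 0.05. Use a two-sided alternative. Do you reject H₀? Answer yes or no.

reject H₀: no

SE = σ/√n = 14/√17 = 3.3955
z = (x̄−μ₀)/SE = (16.35−20)/3.3955 = -1.0750
p-value (two-sided) = 0.28240
At α=0.05: p ≥ α → fail to reject H₀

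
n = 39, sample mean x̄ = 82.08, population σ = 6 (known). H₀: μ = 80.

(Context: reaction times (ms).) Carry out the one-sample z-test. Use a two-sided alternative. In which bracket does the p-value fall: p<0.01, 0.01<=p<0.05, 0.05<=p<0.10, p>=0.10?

p-value bracket: 0.01<=p<0.05

SE = σ/√n = 6/√39 = 0.9608
z = (x̄−μ₀)/SE = (82.08−80)/0.9608 = 2.1649
p-value (two-sided) = 0.03039
→ bracket: 0.01<=p<0.05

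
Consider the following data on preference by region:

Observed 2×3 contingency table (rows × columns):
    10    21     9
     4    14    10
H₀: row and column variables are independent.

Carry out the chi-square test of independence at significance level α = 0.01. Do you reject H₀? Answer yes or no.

Row totals [40, 28], col totals [14, 35, 19], n=68
χ² = (10−8.24)²/8.24 + (21−20.59)²/20.59 + (9−11.18)²/11.18 + (4−5.76)²/5.76 + (14−14.41)²/14.41 + (10−7.82)²/7.82 = 1.9677
df = 2
p-value (upper-tail) = 0.37387
At α=0.01: p ≥ α → fail to reject H₀

reject H₀: no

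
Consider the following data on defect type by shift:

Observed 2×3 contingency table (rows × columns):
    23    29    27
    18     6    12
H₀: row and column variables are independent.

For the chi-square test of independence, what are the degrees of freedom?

degrees of freedom = 2

df = (r−1)(c−1) = (2−1)·(3−1) = 2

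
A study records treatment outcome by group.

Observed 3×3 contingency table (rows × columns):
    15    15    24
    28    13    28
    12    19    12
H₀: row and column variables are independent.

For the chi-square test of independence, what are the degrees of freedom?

degrees of freedom = 4

df = (r−1)(c−1) = (3−1)·(3−1) = 4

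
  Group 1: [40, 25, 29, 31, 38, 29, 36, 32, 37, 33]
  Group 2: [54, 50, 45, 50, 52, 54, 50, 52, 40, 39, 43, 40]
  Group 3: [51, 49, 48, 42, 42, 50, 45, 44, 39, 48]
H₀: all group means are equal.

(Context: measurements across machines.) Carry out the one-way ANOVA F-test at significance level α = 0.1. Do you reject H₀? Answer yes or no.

Group means [33.00, 47.42, 45.80], grand mean 42.406
SSB = Σnᵢ(x̄ᵢ−x̄)² = 1301.202; SSW = ΣΣ(x−x̄ᵢ)² = 698.517
MSB = 1301.202/2 = 650.6010; MSW = 698.517/29 = 24.0868
F = MSB/MSW = 27.0107
df = (2, 29)
p-value (upper-tail) = 0.00000
At α=0.1: p < α → reject H₀

reject H₀: yes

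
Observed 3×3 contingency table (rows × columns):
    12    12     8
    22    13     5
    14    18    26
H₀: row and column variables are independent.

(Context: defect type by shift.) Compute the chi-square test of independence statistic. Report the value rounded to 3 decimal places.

test statistic = 14.978

Row totals [32, 40, 58], col totals [48, 43, 39], n=130
χ² = (12−11.82)²/11.82 + (12−10.58)²/10.58 + (8−9.60)²/9.60 + (22−14.77)²/14.77 + (13−13.23)²/13.23 + (5−12.00)²/12.00 + (14−21.42)²/21.42 + (18−19.18)²/19.18 + (26−17.40)²/17.40 = 14.9776
df = 4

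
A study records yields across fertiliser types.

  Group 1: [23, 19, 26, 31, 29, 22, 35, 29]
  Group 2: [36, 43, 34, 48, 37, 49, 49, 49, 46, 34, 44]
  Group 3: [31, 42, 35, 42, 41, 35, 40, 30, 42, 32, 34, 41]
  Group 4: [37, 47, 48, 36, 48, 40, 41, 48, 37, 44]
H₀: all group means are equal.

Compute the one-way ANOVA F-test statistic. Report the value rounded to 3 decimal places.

test statistic = 17.280

Group means [26.75, 42.64, 37.08, 42.60], grand mean 37.902
SSB = Σnᵢ(x̄ᵢ−x̄)² = 1470.248; SSW = ΣΣ(x−x̄ᵢ)² = 1049.362
MSB = 1470.248/3 = 490.0825; MSW = 1049.362/37 = 28.3611
F = MSB/MSW = 17.2801
df = (3, 37)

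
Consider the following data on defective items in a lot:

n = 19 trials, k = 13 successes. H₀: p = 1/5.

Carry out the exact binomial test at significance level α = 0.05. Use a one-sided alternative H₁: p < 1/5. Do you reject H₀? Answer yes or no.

reject H₀: no

Exact binomial: n=19, k=13, p₀=1/5=0.2000
P(X≤13) from Σ C(n,i)·p₀^i·(1−p₀)^(n−i)
p-value (one-sided, H₁ less) = 1.00000
At α=0.05: p ≥ α → fail to reject H₀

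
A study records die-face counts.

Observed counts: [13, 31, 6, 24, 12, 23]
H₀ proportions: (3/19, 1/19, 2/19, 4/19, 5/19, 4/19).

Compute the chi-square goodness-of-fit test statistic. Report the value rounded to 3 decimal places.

n = 109; E_i = n·p_i = [17.21, 5.74, 11.47, 22.95, 28.68, 22.95]
χ² = (13−17.21)²/17.21 + (31−5.74)²/5.74 + (6−11.47)²/11.47 + (24−22.95)²/22.95 + (12−28.68)²/28.68 + (23−22.95)²/22.95 = 124.6448
df = 5

test statistic = 124.645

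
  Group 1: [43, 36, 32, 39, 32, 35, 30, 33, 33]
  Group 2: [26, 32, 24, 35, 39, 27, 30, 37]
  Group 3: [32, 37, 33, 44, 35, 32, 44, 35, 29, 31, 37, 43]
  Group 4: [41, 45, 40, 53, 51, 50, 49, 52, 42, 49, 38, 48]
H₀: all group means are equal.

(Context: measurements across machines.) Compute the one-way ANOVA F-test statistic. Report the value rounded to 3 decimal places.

test statistic = 18.356

Group means [34.78, 31.25, 36.00, 46.50], grand mean 37.878
SSB = Σnᵢ(x̄ᵢ−x̄)² = 1372.335; SSW = ΣΣ(x−x̄ᵢ)² = 922.056
MSB = 1372.335/3 = 457.4449; MSW = 922.056/37 = 24.9204
F = MSB/MSW = 18.3562
df = (3, 37)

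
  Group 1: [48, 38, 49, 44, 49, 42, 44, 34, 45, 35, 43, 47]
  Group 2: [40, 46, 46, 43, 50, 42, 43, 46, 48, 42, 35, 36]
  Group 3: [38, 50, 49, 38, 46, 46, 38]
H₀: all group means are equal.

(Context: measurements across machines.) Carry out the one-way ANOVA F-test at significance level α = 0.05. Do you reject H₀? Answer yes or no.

Group means [43.17, 43.08, 43.57], grand mean 43.226
SSB = Σnᵢ(x̄ᵢ−x̄)² = 1.122; SSW = ΣΣ(x−x̄ᵢ)² = 690.298
MSB = 1.122/2 = 0.5609; MSW = 690.298/28 = 24.6535
F = MSB/MSW = 0.0228
df = (2, 28)
p-value (upper-tail) = 0.97752
At α=0.05: p ≥ α → fail to reject H₀

reject H₀: no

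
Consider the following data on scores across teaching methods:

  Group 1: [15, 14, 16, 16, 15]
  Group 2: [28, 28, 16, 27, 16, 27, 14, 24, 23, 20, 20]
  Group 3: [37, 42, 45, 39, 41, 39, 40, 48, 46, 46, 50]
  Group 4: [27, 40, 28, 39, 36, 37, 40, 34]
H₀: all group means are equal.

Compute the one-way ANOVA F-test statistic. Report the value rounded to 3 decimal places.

test statistic = 62.289

Group means [15.20, 22.09, 43.00, 35.12], grand mean 30.657
SSB = Σnᵢ(x̄ᵢ−x̄)² = 3837.302; SSW = ΣΣ(x−x̄ᵢ)² = 636.584
MSB = 3837.302/3 = 1279.1005; MSW = 636.584/31 = 20.5350
F = MSB/MSW = 62.2889
df = (3, 31)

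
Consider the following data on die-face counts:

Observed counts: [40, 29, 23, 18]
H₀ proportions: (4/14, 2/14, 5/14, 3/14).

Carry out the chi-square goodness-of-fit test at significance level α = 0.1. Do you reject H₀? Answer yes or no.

n = 110; E_i = n·p_i = [31.43, 15.71, 39.29, 23.57]
χ² = (40−31.43)²/31.43 + (29−15.71)²/15.71 + (23−39.29)²/39.29 + (18−23.57)²/23.57 = 21.6382
df = 3
p-value (upper-tail) = 0.00008
At α=0.1: p < α → reject H₀

reject H₀: yes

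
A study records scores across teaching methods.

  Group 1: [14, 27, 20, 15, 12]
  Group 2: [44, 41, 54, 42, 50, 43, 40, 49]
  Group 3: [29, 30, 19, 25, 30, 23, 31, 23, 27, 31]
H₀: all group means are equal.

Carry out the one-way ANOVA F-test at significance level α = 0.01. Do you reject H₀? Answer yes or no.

reject H₀: yes

Group means [17.60, 45.38, 26.80], grand mean 31.261
SSB = Σnᵢ(x̄ᵢ−x̄)² = 2725.760; SSW = ΣΣ(x−x̄ᵢ)² = 474.675
MSB = 2725.760/2 = 1362.8799; MSW = 474.675/20 = 23.7337
F = MSB/MSW = 57.4237
df = (2, 20)
p-value (upper-tail) = 0.00000
At α=0.01: p < α → reject H₀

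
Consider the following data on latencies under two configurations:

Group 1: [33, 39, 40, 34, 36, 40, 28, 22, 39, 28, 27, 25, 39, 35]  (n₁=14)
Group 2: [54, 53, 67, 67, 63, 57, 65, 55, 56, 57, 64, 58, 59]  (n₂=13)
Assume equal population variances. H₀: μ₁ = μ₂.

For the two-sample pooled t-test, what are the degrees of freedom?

degrees of freedom = 25

df = n₁ + n₂ − 2 = 14 + 13 − 2 = 25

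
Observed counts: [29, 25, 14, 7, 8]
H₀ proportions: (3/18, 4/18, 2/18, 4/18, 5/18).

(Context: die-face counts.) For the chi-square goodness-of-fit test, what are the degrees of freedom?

df = k − 1 = 5 − 1 = 4

degrees of freedom = 4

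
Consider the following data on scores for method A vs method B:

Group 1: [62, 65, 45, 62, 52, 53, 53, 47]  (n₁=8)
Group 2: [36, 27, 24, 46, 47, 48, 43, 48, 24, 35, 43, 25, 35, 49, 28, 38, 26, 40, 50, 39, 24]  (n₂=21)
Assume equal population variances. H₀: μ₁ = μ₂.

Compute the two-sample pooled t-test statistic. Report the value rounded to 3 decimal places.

test statistic = 4.833

x̄₁=54.875, s₁=7.357, n₁=8
x̄₂=36.905, s₂=9.444, n₂=21
s_p² = [7·7.357² + 20·9.444²]/27 = 80.0994
SE = √(s_p²·(1/8+1/21)) = 3.7184
t = (54.875−36.905)/3.7184 = 4.8328
df = 27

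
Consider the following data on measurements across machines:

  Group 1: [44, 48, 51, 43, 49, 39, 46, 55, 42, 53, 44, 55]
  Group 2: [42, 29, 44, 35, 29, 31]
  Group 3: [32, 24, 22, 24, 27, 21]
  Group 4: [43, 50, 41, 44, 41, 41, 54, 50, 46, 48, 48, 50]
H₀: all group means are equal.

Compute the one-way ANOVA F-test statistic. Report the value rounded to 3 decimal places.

Group means [47.42, 35.00, 25.00, 46.33], grand mean 41.250
SSB = Σnᵢ(x̄ᵢ−x̄)² = 2585.167; SSW = ΣΣ(x−x̄ᵢ)² = 811.583
MSB = 2585.167/3 = 861.7222; MSW = 811.583/32 = 25.3620
F = MSB/MSW = 33.9769
df = (3, 32)

test statistic = 33.977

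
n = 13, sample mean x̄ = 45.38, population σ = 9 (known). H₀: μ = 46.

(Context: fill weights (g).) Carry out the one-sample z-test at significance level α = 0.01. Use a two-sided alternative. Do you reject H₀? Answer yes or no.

SE = σ/√n = 9/√13 = 2.4962
z = (x̄−μ₀)/SE = (45.38−46)/2.4962 = -0.2484
p-value (two-sided) = 0.80384
At α=0.01: p ≥ α → fail to reject H₀

reject H₀: no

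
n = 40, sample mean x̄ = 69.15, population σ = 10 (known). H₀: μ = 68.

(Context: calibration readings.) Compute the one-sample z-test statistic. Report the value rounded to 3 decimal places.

SE = σ/√n = 10/√40 = 1.5811
z = (x̄−μ₀)/SE = (69.15−68)/1.5811 = 0.7273

test statistic = 0.727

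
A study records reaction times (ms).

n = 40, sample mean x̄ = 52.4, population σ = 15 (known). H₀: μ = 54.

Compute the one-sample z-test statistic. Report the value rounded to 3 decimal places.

SE = σ/√n = 15/√40 = 2.3717
z = (x̄−μ₀)/SE = (52.4−54)/2.3717 = -0.6746

test statistic = -0.675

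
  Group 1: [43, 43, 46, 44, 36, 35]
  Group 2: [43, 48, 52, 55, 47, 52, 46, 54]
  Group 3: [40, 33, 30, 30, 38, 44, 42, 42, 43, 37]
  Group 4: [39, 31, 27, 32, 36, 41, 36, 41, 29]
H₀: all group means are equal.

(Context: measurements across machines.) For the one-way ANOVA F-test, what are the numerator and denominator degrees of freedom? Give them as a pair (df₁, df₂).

k = 4 groups, N = 33 total
df = (k−1, N−k) = (4−1, 33−4) = (3, 29)

degrees of freedom = [3, 29]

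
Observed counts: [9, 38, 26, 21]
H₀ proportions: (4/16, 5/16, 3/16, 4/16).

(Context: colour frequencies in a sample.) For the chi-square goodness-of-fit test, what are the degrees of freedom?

df = k − 1 = 4 − 1 = 3

degrees of freedom = 3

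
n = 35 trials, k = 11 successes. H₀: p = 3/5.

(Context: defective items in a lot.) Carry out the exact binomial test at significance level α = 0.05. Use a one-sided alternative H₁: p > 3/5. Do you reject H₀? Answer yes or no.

Exact binomial: n=35, k=11, p₀=3/5=0.6000
P(X≥11) from Σ C(n,i)·p₀^i·(1−p₀)^(n−i)
p-value (one-sided, H₁ greater) = 0.99983
At α=0.05: p ≥ α → fail to reject H₀

reject H₀: no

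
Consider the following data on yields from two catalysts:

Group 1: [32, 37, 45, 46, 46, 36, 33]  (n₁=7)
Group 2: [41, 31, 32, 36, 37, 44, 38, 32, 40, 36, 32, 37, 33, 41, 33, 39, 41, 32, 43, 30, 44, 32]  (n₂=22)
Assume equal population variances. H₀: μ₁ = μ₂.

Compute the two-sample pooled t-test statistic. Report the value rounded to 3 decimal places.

test statistic = 1.271

x̄₁=39.286, s₁=6.211, n₁=7
x̄₂=36.545, s₂=4.554, n₂=22
s_p² = [6·6.211² + 21·4.554²]/27 = 24.6994
SE = √(s_p²·(1/7+1/22)) = 2.1567
t = (39.286−36.545)/2.1567 = 1.2706
df = 27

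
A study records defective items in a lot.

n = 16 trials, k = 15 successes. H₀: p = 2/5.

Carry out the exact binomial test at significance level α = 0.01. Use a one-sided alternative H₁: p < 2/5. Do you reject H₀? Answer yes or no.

reject H₀: no

Exact binomial: n=16, k=15, p₀=2/5=0.4000
P(X≤15) from Σ C(n,i)·p₀^i·(1−p₀)^(n−i)
p-value (one-sided, H₁ less) = 1.00000
At α=0.01: p ≥ α → fail to reject H₀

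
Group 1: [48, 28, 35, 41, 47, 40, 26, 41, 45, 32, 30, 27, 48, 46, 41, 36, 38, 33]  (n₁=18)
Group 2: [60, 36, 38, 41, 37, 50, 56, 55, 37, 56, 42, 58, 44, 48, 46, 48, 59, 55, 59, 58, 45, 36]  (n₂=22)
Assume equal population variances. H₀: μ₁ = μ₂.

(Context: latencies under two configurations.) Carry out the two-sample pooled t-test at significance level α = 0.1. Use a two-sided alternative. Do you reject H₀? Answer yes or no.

reject H₀: yes

x̄₁=37.889, s₁=7.388, n₁=18
x̄₂=48.364, s₂=8.611, n₂=22
s_p² = [17·7.388² + 21·8.611²]/38 = 65.3913
SE = √(s_p²·(1/18+1/22)) = 2.5701
t = (37.889−48.364)/2.5701 = -4.0757
df = 38
p-value (two-sided) = 0.00023
At α=0.1: p < α → reject H₀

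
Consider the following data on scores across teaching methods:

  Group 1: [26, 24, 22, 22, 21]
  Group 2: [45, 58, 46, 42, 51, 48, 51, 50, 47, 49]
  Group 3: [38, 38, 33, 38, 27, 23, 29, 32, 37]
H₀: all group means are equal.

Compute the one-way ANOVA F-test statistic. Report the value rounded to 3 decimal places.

test statistic = 61.528

Group means [23.00, 48.70, 32.78], grand mean 37.375
SSB = Σnᵢ(x̄ᵢ−x̄)² = 2505.969; SSW = ΣΣ(x−x̄ᵢ)² = 427.656
MSB = 2505.969/2 = 1252.9847; MSW = 427.656/21 = 20.3646
F = MSB/MSW = 61.5277
df = (2, 21)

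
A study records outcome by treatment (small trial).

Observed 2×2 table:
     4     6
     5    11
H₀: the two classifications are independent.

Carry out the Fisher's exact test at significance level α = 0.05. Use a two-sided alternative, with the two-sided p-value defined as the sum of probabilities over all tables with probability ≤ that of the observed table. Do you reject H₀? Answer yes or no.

reject H₀: no

Margins: r₁=10, r₂=16, c₁=9, c₂=17, n=26
p_obs = C(10,4)·C(16,5)/C(26,9); sum pmf over tables with pmf ≤ p_obs
p-value (two-sided) = 0.69245
At α=0.05: p ≥ α → fail to reject H₀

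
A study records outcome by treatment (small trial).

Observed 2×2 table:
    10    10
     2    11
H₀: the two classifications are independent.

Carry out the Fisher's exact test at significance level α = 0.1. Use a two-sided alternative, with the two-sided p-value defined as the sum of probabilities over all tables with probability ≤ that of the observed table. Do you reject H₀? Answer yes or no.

Margins: r₁=20, r₂=13, c₁=12, c₂=21, n=33
p_obs = C(20,10)·C(13,2)/C(33,12); sum pmf over tables with pmf ≤ p_obs
p-value (two-sided) = 0.06715
At α=0.1: p < α → reject H₀

reject H₀: yes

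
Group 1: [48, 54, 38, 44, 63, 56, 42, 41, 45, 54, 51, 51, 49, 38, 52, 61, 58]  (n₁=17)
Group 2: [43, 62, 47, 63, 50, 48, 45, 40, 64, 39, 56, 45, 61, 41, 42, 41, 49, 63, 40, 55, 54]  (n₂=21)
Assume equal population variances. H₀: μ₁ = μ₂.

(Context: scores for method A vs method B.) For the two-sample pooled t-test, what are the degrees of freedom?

degrees of freedom = 36

df = n₁ + n₂ − 2 = 17 + 21 − 2 = 36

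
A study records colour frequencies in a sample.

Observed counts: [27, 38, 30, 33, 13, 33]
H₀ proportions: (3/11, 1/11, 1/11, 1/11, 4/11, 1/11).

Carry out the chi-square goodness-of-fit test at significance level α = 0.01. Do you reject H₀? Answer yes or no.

reject H₀: yes

n = 174; E_i = n·p_i = [47.45, 15.82, 15.82, 15.82, 63.27, 15.82]
χ² = (27−47.45)²/47.45 + (38−15.82)²/15.82 + (30−15.82)²/15.82 + (33−15.82)²/15.82 + (13−63.27)²/63.27 + (33−15.82)²/15.82 = 129.9066
df = 5
p-value (upper-tail) = 0.00000
At α=0.01: p < α → reject H₀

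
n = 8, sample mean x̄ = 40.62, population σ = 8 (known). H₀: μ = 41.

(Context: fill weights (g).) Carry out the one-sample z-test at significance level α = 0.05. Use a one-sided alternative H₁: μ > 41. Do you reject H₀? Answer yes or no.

SE = σ/√n = 8/√8 = 2.8284
z = (x̄−μ₀)/SE = (40.62−41)/2.8284 = -0.1344
p-value (one-sided, H₁ greater) = 0.55344
At α=0.05: p ≥ α → fail to reject H₀

reject H₀: no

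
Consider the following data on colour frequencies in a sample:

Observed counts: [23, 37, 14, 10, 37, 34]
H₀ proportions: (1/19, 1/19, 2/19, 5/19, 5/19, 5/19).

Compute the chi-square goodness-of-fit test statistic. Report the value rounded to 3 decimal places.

test statistic = 154.026

n = 155; E_i = n·p_i = [8.16, 8.16, 16.32, 40.79, 40.79, 40.79]
χ² = (23−8.16)²/8.16 + (37−8.16)²/8.16 + (14−16.32)²/16.32 + (10−40.79)²/40.79 + (37−40.79)²/40.79 + (34−40.79)²/40.79 = 154.0258
df = 5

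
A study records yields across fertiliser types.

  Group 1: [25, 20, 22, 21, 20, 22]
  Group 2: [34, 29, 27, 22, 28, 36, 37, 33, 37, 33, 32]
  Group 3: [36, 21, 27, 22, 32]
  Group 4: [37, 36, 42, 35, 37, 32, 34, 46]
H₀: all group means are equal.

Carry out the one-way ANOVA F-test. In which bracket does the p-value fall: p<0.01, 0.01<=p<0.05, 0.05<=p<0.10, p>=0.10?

Group means [21.67, 31.64, 27.60, 37.38], grand mean 30.500
SSB = Σnᵢ(x̄ᵢ−x̄)² = 902.546; SSW = ΣΣ(x−x̄ᵢ)² = 546.954
MSB = 902.546/3 = 300.8487; MSW = 546.954/26 = 21.0367
F = MSB/MSW = 14.3011
df = (3, 26)
p-value (upper-tail) = 0.00001
→ bracket: p<0.01

p-value bracket: p<0.01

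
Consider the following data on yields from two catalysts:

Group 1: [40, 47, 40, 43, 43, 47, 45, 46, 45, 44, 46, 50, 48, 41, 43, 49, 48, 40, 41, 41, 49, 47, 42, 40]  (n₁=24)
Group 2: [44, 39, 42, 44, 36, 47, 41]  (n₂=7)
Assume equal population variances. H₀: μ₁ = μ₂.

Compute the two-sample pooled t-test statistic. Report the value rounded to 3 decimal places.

test statistic = 1.742

x̄₁=44.375, s₁=3.294, n₁=24
x̄₂=41.857, s₂=3.625, n₂=7
s_p² = [23·3.294² + 6·3.625²]/29 = 11.3270
SE = √(s_p²·(1/24+1/7)) = 1.4457
t = (44.375−41.857)/1.4457 = 1.7416
df = 29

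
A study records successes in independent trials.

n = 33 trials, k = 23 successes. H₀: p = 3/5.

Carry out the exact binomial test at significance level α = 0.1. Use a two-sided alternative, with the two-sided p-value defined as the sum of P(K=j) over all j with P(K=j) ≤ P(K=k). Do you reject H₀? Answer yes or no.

Exact binomial: n=33, k=23, p₀=3/5=0.6000
P(X=j) = C(n,j)·p₀^j·(1−p₀)^(n−j); p = Σ P(X=j) over j with P(X=j) ≤ P(X=23)
p-value (two-sided) = 0.29007
At α=0.1: p ≥ α → fail to reject H₀

reject H₀: no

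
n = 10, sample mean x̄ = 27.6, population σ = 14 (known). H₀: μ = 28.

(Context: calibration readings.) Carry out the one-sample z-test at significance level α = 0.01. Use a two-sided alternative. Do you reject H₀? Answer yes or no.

SE = σ/√n = 14/√10 = 4.4272
z = (x̄−μ₀)/SE = (27.6−28)/4.4272 = -0.0904
p-value (two-sided) = 0.92801
At α=0.01: p ≥ α → fail to reject H₀

reject H₀: no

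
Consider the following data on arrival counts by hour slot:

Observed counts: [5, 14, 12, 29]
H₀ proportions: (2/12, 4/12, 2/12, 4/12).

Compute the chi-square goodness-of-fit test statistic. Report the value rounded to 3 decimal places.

n = 60; E_i = n·p_i = [10.00, 20.00, 10.00, 20.00]
χ² = (5−10.00)²/10.00 + (14−20.00)²/20.00 + (12−10.00)²/10.00 + (29−20.00)²/20.00 = 8.7500
df = 3

test statistic = 8.750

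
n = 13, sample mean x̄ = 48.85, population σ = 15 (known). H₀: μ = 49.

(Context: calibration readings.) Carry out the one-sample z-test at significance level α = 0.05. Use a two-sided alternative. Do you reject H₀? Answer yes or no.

SE = σ/√n = 15/√13 = 4.1603
z = (x̄−μ₀)/SE = (48.85−49)/4.1603 = -0.0361
p-value (two-sided) = 0.97124
At α=0.05: p ≥ α → fail to reject H₀

reject H₀: no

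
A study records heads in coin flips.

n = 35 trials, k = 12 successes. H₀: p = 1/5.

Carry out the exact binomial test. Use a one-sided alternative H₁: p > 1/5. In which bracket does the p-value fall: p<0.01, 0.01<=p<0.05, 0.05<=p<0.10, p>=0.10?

Exact binomial: n=35, k=12, p₀=1/5=0.2000
P(X≥12) from Σ C(n,i)·p₀^i·(1−p₀)^(n−i)
p-value (one-sided, H₁ greater) = 0.03436
→ bracket: 0.01<=p<0.05

p-value bracket: 0.01<=p<0.05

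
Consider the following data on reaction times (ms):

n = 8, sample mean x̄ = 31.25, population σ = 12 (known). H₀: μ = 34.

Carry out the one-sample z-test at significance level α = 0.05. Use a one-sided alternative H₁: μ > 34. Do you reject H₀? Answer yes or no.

SE = σ/√n = 12/√8 = 4.2426
z = (x̄−μ₀)/SE = (31.25−34)/4.2426 = -0.6482
p-value (one-sided, H₁ greater) = 0.74157
At α=0.05: p ≥ α → fail to reject H₀

reject H₀: no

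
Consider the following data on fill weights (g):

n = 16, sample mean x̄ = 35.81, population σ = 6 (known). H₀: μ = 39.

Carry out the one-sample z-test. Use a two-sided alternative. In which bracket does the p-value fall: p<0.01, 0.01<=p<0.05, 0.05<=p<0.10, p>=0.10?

SE = σ/√n = 6/√16 = 1.5000
z = (x̄−μ₀)/SE = (35.81−39)/1.5000 = -2.1267
p-value (two-sided) = 0.03345
→ bracket: 0.01<=p<0.05

p-value bracket: 0.01<=p<0.05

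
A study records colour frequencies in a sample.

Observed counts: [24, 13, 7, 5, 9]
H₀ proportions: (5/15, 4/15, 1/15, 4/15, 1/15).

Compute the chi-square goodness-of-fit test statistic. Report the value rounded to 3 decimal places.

test statistic = 17.957

n = 58; E_i = n·p_i = [19.33, 15.47, 3.87, 15.47, 3.87]
χ² = (24−19.33)²/19.33 + (13−15.47)²/15.47 + (7−3.87)²/3.87 + (5−15.47)²/15.47 + (9−3.87)²/3.87 = 17.9569
df = 4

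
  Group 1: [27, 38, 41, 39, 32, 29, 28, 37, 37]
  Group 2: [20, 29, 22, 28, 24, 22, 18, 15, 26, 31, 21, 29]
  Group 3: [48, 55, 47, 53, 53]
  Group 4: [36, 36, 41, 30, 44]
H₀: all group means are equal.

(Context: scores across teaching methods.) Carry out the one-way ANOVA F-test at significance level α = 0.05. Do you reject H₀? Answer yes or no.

reject H₀: yes

Group means [34.22, 23.75, 51.20, 37.40], grand mean 33.419
SSB = Σnᵢ(x̄ᵢ−x̄)² = 2787.743; SSW = ΣΣ(x−x̄ᵢ)² = 653.806
MSB = 2787.743/3 = 929.2476; MSW = 653.806/27 = 24.2150
F = MSB/MSW = 38.3748
df = (3, 27)
p-value (upper-tail) = 0.00000
At α=0.05: p < α → reject H₀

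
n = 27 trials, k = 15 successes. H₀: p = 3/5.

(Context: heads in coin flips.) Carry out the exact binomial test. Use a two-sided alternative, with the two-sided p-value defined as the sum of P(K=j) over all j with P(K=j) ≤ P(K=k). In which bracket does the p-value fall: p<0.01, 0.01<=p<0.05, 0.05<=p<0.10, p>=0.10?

Exact binomial: n=27, k=15, p₀=3/5=0.6000
P(X=j) = C(n,j)·p₀^j·(1−p₀)^(n−j); p = Σ P(X=j) over j with P(X=j) ≤ P(X=15)
p-value (two-sided) = 0.69599
→ bracket: p>=0.10

p-value bracket: p>=0.10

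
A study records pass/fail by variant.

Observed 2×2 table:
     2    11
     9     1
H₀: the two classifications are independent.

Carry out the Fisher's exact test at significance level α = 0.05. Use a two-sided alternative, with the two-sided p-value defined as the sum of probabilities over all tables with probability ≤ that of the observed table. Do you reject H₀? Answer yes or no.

Margins: r₁=13, r₂=10, c₁=11, c₂=12, n=23
p_obs = C(13,2)·C(10,9)/C(23,11); sum pmf over tables with pmf ≤ p_obs
p-value (two-sided) = 0.00064
At α=0.05: p < α → reject H₀

reject H₀: yes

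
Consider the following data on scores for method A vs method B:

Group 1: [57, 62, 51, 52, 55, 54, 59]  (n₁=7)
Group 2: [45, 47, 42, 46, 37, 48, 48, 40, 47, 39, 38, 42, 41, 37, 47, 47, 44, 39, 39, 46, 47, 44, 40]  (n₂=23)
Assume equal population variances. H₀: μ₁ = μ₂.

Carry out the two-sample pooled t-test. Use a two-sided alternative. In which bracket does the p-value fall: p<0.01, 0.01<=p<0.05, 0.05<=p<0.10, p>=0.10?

p-value bracket: p<0.01

x̄₁=55.714, s₁=3.904, n₁=7
x̄₂=43.043, s₂=3.831, n₂=23
s_p² = [6·3.904² + 22·3.831²]/28 = 14.7995
SE = √(s_p²·(1/7+1/23)) = 1.6606
t = (55.714−43.043)/1.6606 = 7.6302
df = 28
p-value (two-sided) = 0.00000
→ bracket: p<0.01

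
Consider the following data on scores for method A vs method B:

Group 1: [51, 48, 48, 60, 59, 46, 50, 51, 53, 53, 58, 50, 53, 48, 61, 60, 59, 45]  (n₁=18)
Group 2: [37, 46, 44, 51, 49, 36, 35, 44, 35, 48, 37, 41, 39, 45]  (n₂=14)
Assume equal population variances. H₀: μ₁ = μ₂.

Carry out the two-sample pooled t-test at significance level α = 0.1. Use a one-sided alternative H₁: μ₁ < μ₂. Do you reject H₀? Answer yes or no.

x̄₁=52.944, s₁=5.274, n₁=18
x̄₂=41.929, s₂=5.498, n₂=14
s_p² = [17·5.274² + 13·5.498²]/30 = 28.8624
SE = √(s_p²·(1/18+1/14)) = 1.9144
t = (52.944−41.929)/1.9144 = 5.7541
df = 30
p-value (one-sided, H₁ less) = 1.00000
At α=0.1: p ≥ α → fail to reject H₀

reject H₀: no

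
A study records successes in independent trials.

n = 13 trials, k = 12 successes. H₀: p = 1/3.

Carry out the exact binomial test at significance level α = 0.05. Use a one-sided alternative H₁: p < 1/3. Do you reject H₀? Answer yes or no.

reject H₀: no

Exact binomial: n=13, k=12, p₀=1/3=0.3333
P(X≤12) from Σ C(n,i)·p₀^i·(1−p₀)^(n−i)
p-value (one-sided, H₁ less) = 1.00000
At α=0.05: p ≥ α → fail to reject H₀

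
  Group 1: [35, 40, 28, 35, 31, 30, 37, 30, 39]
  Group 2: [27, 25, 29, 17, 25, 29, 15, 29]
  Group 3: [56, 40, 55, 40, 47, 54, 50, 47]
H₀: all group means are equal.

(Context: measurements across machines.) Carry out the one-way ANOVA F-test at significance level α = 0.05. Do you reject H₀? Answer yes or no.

reject H₀: yes

Group means [33.89, 24.50, 48.62], grand mean 35.600
SSB = Σnᵢ(x̄ᵢ−x̄)² = 2369.236; SSW = ΣΣ(x−x̄ᵢ)² = 642.764
MSB = 2369.236/2 = 1184.6181; MSW = 642.764/22 = 29.2165
F = MSB/MSW = 40.5461
df = (2, 22)
p-value (upper-tail) = 0.00000
At α=0.05: p < α → reject H₀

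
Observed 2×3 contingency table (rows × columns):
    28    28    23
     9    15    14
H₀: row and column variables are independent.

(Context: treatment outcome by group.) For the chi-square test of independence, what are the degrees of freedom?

degrees of freedom = 2

df = (r−1)(c−1) = (2−1)·(3−1) = 2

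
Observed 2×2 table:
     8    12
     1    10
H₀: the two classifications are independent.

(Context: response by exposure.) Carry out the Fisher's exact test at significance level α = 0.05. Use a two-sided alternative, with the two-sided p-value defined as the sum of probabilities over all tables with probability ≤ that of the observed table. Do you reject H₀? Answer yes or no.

reject H₀: no

Margins: r₁=20, r₂=11, c₁=9, c₂=22, n=31
p_obs = C(20,8)·C(11,1)/C(31,9); sum pmf over tables with pmf ≤ p_obs
p-value (two-sided) = 0.10647
At α=0.05: p ≥ α → fail to reject H₀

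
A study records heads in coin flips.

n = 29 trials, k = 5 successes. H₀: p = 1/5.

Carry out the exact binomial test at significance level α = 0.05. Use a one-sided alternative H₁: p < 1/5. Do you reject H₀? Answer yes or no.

reject H₀: no

Exact binomial: n=29, k=5, p₀=1/5=0.2000
P(X≤5) from Σ C(n,i)·p₀^i·(1−p₀)^(n−i)
p-value (one-sided, H₁ less) = 0.46340
At α=0.05: p ≥ α → fail to reject H₀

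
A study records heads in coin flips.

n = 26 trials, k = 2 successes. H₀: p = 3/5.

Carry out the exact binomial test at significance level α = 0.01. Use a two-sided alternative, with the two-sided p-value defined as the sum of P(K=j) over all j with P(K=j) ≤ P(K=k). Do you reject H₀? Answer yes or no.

reject H₀: yes

Exact binomial: n=26, k=2, p₀=3/5=0.6000
P(X=j) = C(n,j)·p₀^j·(1−p₀)^(n−j); p = Σ P(X=j) over j with P(X=j) ≤ P(X=2)
p-value (two-sided) = 0.00000
At α=0.01: p < α → reject H₀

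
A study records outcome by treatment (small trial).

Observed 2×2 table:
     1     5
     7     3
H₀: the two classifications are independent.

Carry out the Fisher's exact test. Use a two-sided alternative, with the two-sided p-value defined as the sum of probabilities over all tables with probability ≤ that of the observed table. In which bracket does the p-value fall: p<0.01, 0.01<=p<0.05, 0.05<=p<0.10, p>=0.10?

Margins: r₁=6, r₂=10, c₁=8, c₂=8, n=16
p_obs = C(6,1)·C(10,7)/C(16,8); sum pmf over tables with pmf ≤ p_obs
p-value (two-sided) = 0.11888
→ bracket: p>=0.10

p-value bracket: p>=0.10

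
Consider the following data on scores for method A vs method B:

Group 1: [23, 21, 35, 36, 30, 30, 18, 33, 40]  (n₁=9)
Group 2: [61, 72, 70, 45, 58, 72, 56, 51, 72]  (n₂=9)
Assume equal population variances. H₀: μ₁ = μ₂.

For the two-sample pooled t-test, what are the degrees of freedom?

degrees of freedom = 16

df = n₁ + n₂ − 2 = 9 + 9 − 2 = 16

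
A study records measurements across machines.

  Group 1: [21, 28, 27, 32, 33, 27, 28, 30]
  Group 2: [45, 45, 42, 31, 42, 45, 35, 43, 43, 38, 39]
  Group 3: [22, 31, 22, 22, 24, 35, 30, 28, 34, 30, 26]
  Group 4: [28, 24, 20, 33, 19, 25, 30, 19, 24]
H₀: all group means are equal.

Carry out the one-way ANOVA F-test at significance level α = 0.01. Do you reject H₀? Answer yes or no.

Group means [28.25, 40.73, 27.64, 24.67], grand mean 30.769
SSB = Σnᵢ(x̄ᵢ−x̄)² = 1584.696; SSW = ΣΣ(x−x̄ᵢ)² = 726.227
MSB = 1584.696/3 = 528.2319; MSW = 726.227/35 = 20.7494
F = MSB/MSW = 25.4578
df = (3, 35)
p-value (upper-tail) = 0.00000
At α=0.01: p < α → reject H₀

reject H₀: yes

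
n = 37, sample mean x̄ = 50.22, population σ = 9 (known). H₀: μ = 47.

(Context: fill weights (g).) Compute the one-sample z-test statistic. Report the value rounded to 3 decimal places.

SE = σ/√n = 9/√37 = 1.4796
z = (x̄−μ₀)/SE = (50.22−47)/1.4796 = 2.1763

test statistic = 2.176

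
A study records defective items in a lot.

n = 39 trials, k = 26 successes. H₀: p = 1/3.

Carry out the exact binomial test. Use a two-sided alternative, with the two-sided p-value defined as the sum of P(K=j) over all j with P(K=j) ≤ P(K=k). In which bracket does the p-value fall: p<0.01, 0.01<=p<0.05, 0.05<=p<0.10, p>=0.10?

Exact binomial: n=39, k=26, p₀=1/3=0.3333
P(X=j) = C(n,j)·p₀^j·(1−p₀)^(n−j); p = Σ P(X=j) over j with P(X=j) ≤ P(X=26)
p-value (two-sided) = 0.00002
→ bracket: p<0.01

p-value bracket: p<0.01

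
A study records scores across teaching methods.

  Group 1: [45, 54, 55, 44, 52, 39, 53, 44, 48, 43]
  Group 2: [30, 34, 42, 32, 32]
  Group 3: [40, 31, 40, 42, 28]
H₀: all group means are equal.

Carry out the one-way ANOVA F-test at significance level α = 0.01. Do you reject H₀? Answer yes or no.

Group means [47.70, 34.00, 36.20], grand mean 41.400
SSB = Σnᵢ(x̄ᵢ−x̄)² = 805.900; SSW = ΣΣ(x−x̄ᵢ)² = 516.900
MSB = 805.900/2 = 402.9500; MSW = 516.900/17 = 30.4059
F = MSB/MSW = 13.2524
df = (2, 17)
p-value (upper-tail) = 0.00034
At α=0.01: p < α → reject H₀

reject H₀: yes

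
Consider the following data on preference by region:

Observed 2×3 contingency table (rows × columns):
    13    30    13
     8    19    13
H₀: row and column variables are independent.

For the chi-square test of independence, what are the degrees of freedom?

degrees of freedom = 2

df = (r−1)(c−1) = (2−1)·(3−1) = 2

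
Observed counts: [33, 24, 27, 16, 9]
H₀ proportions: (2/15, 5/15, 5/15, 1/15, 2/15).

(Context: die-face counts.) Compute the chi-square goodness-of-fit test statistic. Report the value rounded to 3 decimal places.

n = 109; E_i = n·p_i = [14.53, 36.33, 36.33, 7.27, 14.53]
χ² = (33−14.53)²/14.53 + (24−36.33)²/36.33 + (27−36.33)²/36.33 + (16−7.27)²/7.27 + (9−14.53)²/14.53 = 42.6514
df = 4

test statistic = 42.651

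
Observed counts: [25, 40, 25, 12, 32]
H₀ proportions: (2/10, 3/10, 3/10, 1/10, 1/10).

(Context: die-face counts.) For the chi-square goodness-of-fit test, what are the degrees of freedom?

degrees of freedom = 4

df = k − 1 = 5 − 1 = 4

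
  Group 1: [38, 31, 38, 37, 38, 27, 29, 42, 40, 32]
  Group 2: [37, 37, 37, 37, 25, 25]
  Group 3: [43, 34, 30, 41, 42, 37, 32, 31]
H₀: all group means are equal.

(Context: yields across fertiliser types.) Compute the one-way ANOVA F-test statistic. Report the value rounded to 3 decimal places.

Group means [35.20, 33.00, 36.25], grand mean 35.000
SSB = Σnᵢ(x̄ᵢ−x̄)² = 36.900; SSW = ΣΣ(x−x̄ᵢ)² = 613.100
MSB = 36.900/2 = 18.4500; MSW = 613.100/21 = 29.1952
F = MSB/MSW = 0.6320
df = (2, 21)

test statistic = 0.632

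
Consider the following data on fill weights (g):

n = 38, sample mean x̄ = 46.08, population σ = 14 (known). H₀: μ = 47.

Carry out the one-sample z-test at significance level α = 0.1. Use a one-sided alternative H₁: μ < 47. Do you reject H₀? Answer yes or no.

reject H₀: no

SE = σ/√n = 14/√38 = 2.2711
z = (x̄−μ₀)/SE = (46.08−47)/2.2711 = -0.4051
p-value (one-sided, H₁ less) = 0.34271
At α=0.1: p ≥ α → fail to reject H₀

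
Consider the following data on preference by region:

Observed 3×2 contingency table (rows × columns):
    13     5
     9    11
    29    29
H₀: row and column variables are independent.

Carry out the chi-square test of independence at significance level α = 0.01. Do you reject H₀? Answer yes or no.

reject H₀: no

Row totals [18, 20, 58], col totals [51, 45], n=96
χ² = (13−9.56)²/9.56 + (5−8.44)²/8.44 + (9−10.62)²/10.62 + (11−9.38)²/9.38 + (29−30.81)²/30.81 + (29−27.19)²/27.19 = 3.3938
df = 2
p-value (upper-tail) = 0.18325
At α=0.01: p ≥ α → fail to reject H₀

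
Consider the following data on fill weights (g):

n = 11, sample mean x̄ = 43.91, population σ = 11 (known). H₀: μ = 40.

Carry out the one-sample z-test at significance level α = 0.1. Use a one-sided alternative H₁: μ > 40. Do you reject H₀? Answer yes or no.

SE = σ/√n = 11/√11 = 3.3166
z = (x̄−μ₀)/SE = (43.91−40)/3.3166 = 1.1789
p-value (one-sided, H₁ greater) = 0.11922
At α=0.1: p ≥ α → fail to reject H₀

reject H₀: no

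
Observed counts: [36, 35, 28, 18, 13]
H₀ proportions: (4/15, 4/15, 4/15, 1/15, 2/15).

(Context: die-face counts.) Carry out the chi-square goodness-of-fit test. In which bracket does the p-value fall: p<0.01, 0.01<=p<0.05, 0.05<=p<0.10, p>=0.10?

n = 130; E_i = n·p_i = [34.67, 34.67, 34.67, 8.67, 17.33]
χ² = (36−34.67)²/34.67 + (35−34.67)²/34.67 + (28−34.67)²/34.67 + (18−8.67)²/8.67 + (13−17.33)²/17.33 = 12.4712
df = 4
p-value (upper-tail) = 0.01417
→ bracket: 0.01<=p<0.05

p-value bracket: 0.01<=p<0.05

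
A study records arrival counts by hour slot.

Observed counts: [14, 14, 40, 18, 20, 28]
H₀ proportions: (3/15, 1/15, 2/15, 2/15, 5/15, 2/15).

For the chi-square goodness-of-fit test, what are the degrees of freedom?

df = k − 1 = 6 − 1 = 5

degrees of freedom = 5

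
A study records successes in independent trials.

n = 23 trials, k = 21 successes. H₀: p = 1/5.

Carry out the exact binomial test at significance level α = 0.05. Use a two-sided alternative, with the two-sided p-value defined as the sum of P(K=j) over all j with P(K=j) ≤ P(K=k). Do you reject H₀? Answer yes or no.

reject H₀: yes

Exact binomial: n=23, k=21, p₀=1/5=0.2000
P(X=j) = C(n,j)·p₀^j·(1−p₀)^(n−j); p = Σ P(X=j) over j with P(X=j) ≤ P(X=21)
p-value (two-sided) = 0.00000
At α=0.05: p < α → reject H₀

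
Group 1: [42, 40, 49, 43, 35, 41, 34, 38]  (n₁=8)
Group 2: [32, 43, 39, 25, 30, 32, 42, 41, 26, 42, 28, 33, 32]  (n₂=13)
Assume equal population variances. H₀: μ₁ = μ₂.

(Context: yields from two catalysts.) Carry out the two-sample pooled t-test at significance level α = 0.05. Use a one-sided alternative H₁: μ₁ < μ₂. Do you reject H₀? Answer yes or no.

x̄₁=40.250, s₁=4.773, n₁=8
x̄₂=34.231, s₂=6.405, n₂=13
s_p² = [7·4.773² + 12·6.405²]/19 = 34.3057
SE = √(s_p²·(1/8+1/13)) = 2.6319
t = (40.250−34.231)/2.6319 = 2.2870
df = 19
p-value (one-sided, H₁ less) = 0.98308
At α=0.05: p ≥ α → fail to reject H₀

reject H₀: no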